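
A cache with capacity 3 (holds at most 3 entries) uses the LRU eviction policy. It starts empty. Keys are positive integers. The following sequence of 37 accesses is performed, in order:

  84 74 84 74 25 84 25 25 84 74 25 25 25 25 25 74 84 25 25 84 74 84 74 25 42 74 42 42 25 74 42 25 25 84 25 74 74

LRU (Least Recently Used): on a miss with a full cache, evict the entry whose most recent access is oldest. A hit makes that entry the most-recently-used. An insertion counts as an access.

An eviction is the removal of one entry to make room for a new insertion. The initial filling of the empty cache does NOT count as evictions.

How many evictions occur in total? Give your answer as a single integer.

Answer: 3

Derivation:
LRU simulation (capacity=3):
  1. access 84: MISS. Cache (LRU->MRU): [84]
  2. access 74: MISS. Cache (LRU->MRU): [84 74]
  3. access 84: HIT. Cache (LRU->MRU): [74 84]
  4. access 74: HIT. Cache (LRU->MRU): [84 74]
  5. access 25: MISS. Cache (LRU->MRU): [84 74 25]
  6. access 84: HIT. Cache (LRU->MRU): [74 25 84]
  7. access 25: HIT. Cache (LRU->MRU): [74 84 25]
  8. access 25: HIT. Cache (LRU->MRU): [74 84 25]
  9. access 84: HIT. Cache (LRU->MRU): [74 25 84]
  10. access 74: HIT. Cache (LRU->MRU): [25 84 74]
  11. access 25: HIT. Cache (LRU->MRU): [84 74 25]
  12. access 25: HIT. Cache (LRU->MRU): [84 74 25]
  13. access 25: HIT. Cache (LRU->MRU): [84 74 25]
  14. access 25: HIT. Cache (LRU->MRU): [84 74 25]
  15. access 25: HIT. Cache (LRU->MRU): [84 74 25]
  16. access 74: HIT. Cache (LRU->MRU): [84 25 74]
  17. access 84: HIT. Cache (LRU->MRU): [25 74 84]
  18. access 25: HIT. Cache (LRU->MRU): [74 84 25]
  19. access 25: HIT. Cache (LRU->MRU): [74 84 25]
  20. access 84: HIT. Cache (LRU->MRU): [74 25 84]
  21. access 74: HIT. Cache (LRU->MRU): [25 84 74]
  22. access 84: HIT. Cache (LRU->MRU): [25 74 84]
  23. access 74: HIT. Cache (LRU->MRU): [25 84 74]
  24. access 25: HIT. Cache (LRU->MRU): [84 74 25]
  25. access 42: MISS, evict 84. Cache (LRU->MRU): [74 25 42]
  26. access 74: HIT. Cache (LRU->MRU): [25 42 74]
  27. access 42: HIT. Cache (LRU->MRU): [25 74 42]
  28. access 42: HIT. Cache (LRU->MRU): [25 74 42]
  29. access 25: HIT. Cache (LRU->MRU): [74 42 25]
  30. access 74: HIT. Cache (LRU->MRU): [42 25 74]
  31. access 42: HIT. Cache (LRU->MRU): [25 74 42]
  32. access 25: HIT. Cache (LRU->MRU): [74 42 25]
  33. access 25: HIT. Cache (LRU->MRU): [74 42 25]
  34. access 84: MISS, evict 74. Cache (LRU->MRU): [42 25 84]
  35. access 25: HIT. Cache (LRU->MRU): [42 84 25]
  36. access 74: MISS, evict 42. Cache (LRU->MRU): [84 25 74]
  37. access 74: HIT. Cache (LRU->MRU): [84 25 74]
Total: 31 hits, 6 misses, 3 evictions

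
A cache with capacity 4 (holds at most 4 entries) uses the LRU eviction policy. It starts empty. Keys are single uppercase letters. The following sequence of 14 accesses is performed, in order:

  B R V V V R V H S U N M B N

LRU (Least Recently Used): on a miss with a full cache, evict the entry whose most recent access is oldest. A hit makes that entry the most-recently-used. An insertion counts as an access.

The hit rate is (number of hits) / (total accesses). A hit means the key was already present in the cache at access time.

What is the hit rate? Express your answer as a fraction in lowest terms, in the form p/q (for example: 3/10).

LRU simulation (capacity=4):
  1. access B: MISS. Cache (LRU->MRU): [B]
  2. access R: MISS. Cache (LRU->MRU): [B R]
  3. access V: MISS. Cache (LRU->MRU): [B R V]
  4. access V: HIT. Cache (LRU->MRU): [B R V]
  5. access V: HIT. Cache (LRU->MRU): [B R V]
  6. access R: HIT. Cache (LRU->MRU): [B V R]
  7. access V: HIT. Cache (LRU->MRU): [B R V]
  8. access H: MISS. Cache (LRU->MRU): [B R V H]
  9. access S: MISS, evict B. Cache (LRU->MRU): [R V H S]
  10. access U: MISS, evict R. Cache (LRU->MRU): [V H S U]
  11. access N: MISS, evict V. Cache (LRU->MRU): [H S U N]
  12. access M: MISS, evict H. Cache (LRU->MRU): [S U N M]
  13. access B: MISS, evict S. Cache (LRU->MRU): [U N M B]
  14. access N: HIT. Cache (LRU->MRU): [U M B N]
Total: 5 hits, 9 misses, 5 evictions

Hit rate = 5/14

Answer: 5/14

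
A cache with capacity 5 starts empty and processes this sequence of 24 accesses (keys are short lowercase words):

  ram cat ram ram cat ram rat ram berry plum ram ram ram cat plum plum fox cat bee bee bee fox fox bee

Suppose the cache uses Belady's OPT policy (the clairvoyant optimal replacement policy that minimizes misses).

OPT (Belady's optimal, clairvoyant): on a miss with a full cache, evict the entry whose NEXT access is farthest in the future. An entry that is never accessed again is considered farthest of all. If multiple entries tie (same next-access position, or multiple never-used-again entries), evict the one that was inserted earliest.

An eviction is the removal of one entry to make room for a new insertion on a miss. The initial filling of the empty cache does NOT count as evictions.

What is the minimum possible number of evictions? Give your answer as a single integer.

Answer: 2

Derivation:
OPT (Belady) simulation (capacity=5):
  1. access ram: MISS. Cache: [ram]
  2. access cat: MISS. Cache: [ram cat]
  3. access ram: HIT. Next use of ram: step 4. Cache: [ram cat]
  4. access ram: HIT. Next use of ram: step 6. Cache: [ram cat]
  5. access cat: HIT. Next use of cat: step 14. Cache: [ram cat]
  6. access ram: HIT. Next use of ram: step 8. Cache: [ram cat]
  7. access rat: MISS. Cache: [ram cat rat]
  8. access ram: HIT. Next use of ram: step 11. Cache: [ram cat rat]
  9. access berry: MISS. Cache: [ram cat rat berry]
  10. access plum: MISS. Cache: [ram cat rat berry plum]
  11. access ram: HIT. Next use of ram: step 12. Cache: [ram cat rat berry plum]
  12. access ram: HIT. Next use of ram: step 13. Cache: [ram cat rat berry plum]
  13. access ram: HIT. Next use of ram: never. Cache: [ram cat rat berry plum]
  14. access cat: HIT. Next use of cat: step 18. Cache: [ram cat rat berry plum]
  15. access plum: HIT. Next use of plum: step 16. Cache: [ram cat rat berry plum]
  16. access plum: HIT. Next use of plum: never. Cache: [ram cat rat berry plum]
  17. access fox: MISS, evict ram (next use: never). Cache: [cat rat berry plum fox]
  18. access cat: HIT. Next use of cat: never. Cache: [cat rat berry plum fox]
  19. access bee: MISS, evict cat (next use: never). Cache: [rat berry plum fox bee]
  20. access bee: HIT. Next use of bee: step 21. Cache: [rat berry plum fox bee]
  21. access bee: HIT. Next use of bee: step 24. Cache: [rat berry plum fox bee]
  22. access fox: HIT. Next use of fox: step 23. Cache: [rat berry plum fox bee]
  23. access fox: HIT. Next use of fox: never. Cache: [rat berry plum fox bee]
  24. access bee: HIT. Next use of bee: never. Cache: [rat berry plum fox bee]
Total: 17 hits, 7 misses, 2 evictions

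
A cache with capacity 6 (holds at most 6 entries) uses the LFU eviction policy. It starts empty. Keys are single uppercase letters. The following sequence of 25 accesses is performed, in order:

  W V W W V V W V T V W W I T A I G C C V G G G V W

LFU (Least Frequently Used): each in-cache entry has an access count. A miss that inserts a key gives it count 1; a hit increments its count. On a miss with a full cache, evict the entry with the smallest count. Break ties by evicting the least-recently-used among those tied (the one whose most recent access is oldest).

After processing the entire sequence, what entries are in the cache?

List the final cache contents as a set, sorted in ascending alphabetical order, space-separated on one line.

Answer: C G I T V W

Derivation:
LFU simulation (capacity=6):
  1. access W: MISS. Cache: [W(c=1)]
  2. access V: MISS. Cache: [W(c=1) V(c=1)]
  3. access W: HIT, count now 2. Cache: [V(c=1) W(c=2)]
  4. access W: HIT, count now 3. Cache: [V(c=1) W(c=3)]
  5. access V: HIT, count now 2. Cache: [V(c=2) W(c=3)]
  6. access V: HIT, count now 3. Cache: [W(c=3) V(c=3)]
  7. access W: HIT, count now 4. Cache: [V(c=3) W(c=4)]
  8. access V: HIT, count now 4. Cache: [W(c=4) V(c=4)]
  9. access T: MISS. Cache: [T(c=1) W(c=4) V(c=4)]
  10. access V: HIT, count now 5. Cache: [T(c=1) W(c=4) V(c=5)]
  11. access W: HIT, count now 5. Cache: [T(c=1) V(c=5) W(c=5)]
  12. access W: HIT, count now 6. Cache: [T(c=1) V(c=5) W(c=6)]
  13. access I: MISS. Cache: [T(c=1) I(c=1) V(c=5) W(c=6)]
  14. access T: HIT, count now 2. Cache: [I(c=1) T(c=2) V(c=5) W(c=6)]
  15. access A: MISS. Cache: [I(c=1) A(c=1) T(c=2) V(c=5) W(c=6)]
  16. access I: HIT, count now 2. Cache: [A(c=1) T(c=2) I(c=2) V(c=5) W(c=6)]
  17. access G: MISS. Cache: [A(c=1) G(c=1) T(c=2) I(c=2) V(c=5) W(c=6)]
  18. access C: MISS, evict A(c=1). Cache: [G(c=1) C(c=1) T(c=2) I(c=2) V(c=5) W(c=6)]
  19. access C: HIT, count now 2. Cache: [G(c=1) T(c=2) I(c=2) C(c=2) V(c=5) W(c=6)]
  20. access V: HIT, count now 6. Cache: [G(c=1) T(c=2) I(c=2) C(c=2) W(c=6) V(c=6)]
  21. access G: HIT, count now 2. Cache: [T(c=2) I(c=2) C(c=2) G(c=2) W(c=6) V(c=6)]
  22. access G: HIT, count now 3. Cache: [T(c=2) I(c=2) C(c=2) G(c=3) W(c=6) V(c=6)]
  23. access G: HIT, count now 4. Cache: [T(c=2) I(c=2) C(c=2) G(c=4) W(c=6) V(c=6)]
  24. access V: HIT, count now 7. Cache: [T(c=2) I(c=2) C(c=2) G(c=4) W(c=6) V(c=7)]
  25. access W: HIT, count now 7. Cache: [T(c=2) I(c=2) C(c=2) G(c=4) V(c=7) W(c=7)]
Total: 18 hits, 7 misses, 1 evictions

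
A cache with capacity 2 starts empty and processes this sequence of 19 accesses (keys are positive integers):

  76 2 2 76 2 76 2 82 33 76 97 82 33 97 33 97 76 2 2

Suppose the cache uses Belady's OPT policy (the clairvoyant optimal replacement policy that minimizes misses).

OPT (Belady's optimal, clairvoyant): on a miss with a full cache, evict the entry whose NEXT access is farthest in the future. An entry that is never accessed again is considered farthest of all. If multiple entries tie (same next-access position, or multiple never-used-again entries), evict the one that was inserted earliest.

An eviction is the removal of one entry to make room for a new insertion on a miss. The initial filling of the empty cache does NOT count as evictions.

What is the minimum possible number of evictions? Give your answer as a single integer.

Answer: 7

Derivation:
OPT (Belady) simulation (capacity=2):
  1. access 76: MISS. Cache: [76]
  2. access 2: MISS. Cache: [76 2]
  3. access 2: HIT. Next use of 2: step 5. Cache: [76 2]
  4. access 76: HIT. Next use of 76: step 6. Cache: [76 2]
  5. access 2: HIT. Next use of 2: step 7. Cache: [76 2]
  6. access 76: HIT. Next use of 76: step 10. Cache: [76 2]
  7. access 2: HIT. Next use of 2: step 18. Cache: [76 2]
  8. access 82: MISS, evict 2 (next use: step 18). Cache: [76 82]
  9. access 33: MISS, evict 82 (next use: step 12). Cache: [76 33]
  10. access 76: HIT. Next use of 76: step 17. Cache: [76 33]
  11. access 97: MISS, evict 76 (next use: step 17). Cache: [33 97]
  12. access 82: MISS, evict 97 (next use: step 14). Cache: [33 82]
  13. access 33: HIT. Next use of 33: step 15. Cache: [33 82]
  14. access 97: MISS, evict 82 (next use: never). Cache: [33 97]
  15. access 33: HIT. Next use of 33: never. Cache: [33 97]
  16. access 97: HIT. Next use of 97: never. Cache: [33 97]
  17. access 76: MISS, evict 33 (next use: never). Cache: [97 76]
  18. access 2: MISS, evict 97 (next use: never). Cache: [76 2]
  19. access 2: HIT. Next use of 2: never. Cache: [76 2]
Total: 10 hits, 9 misses, 7 evictions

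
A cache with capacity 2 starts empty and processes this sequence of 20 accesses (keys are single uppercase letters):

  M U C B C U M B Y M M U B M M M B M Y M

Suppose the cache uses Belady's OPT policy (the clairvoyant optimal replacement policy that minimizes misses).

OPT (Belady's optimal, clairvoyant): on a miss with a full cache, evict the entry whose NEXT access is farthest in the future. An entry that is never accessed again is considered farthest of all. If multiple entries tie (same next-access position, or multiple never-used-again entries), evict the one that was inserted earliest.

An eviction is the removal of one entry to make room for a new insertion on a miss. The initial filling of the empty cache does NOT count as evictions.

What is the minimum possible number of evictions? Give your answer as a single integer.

OPT (Belady) simulation (capacity=2):
  1. access M: MISS. Cache: [M]
  2. access U: MISS. Cache: [M U]
  3. access C: MISS, evict M (next use: step 7). Cache: [U C]
  4. access B: MISS, evict U (next use: step 6). Cache: [C B]
  5. access C: HIT. Next use of C: never. Cache: [C B]
  6. access U: MISS, evict C (next use: never). Cache: [B U]
  7. access M: MISS, evict U (next use: step 12). Cache: [B M]
  8. access B: HIT. Next use of B: step 13. Cache: [B M]
  9. access Y: MISS, evict B (next use: step 13). Cache: [M Y]
  10. access M: HIT. Next use of M: step 11. Cache: [M Y]
  11. access M: HIT. Next use of M: step 14. Cache: [M Y]
  12. access U: MISS, evict Y (next use: step 19). Cache: [M U]
  13. access B: MISS, evict U (next use: never). Cache: [M B]
  14. access M: HIT. Next use of M: step 15. Cache: [M B]
  15. access M: HIT. Next use of M: step 16. Cache: [M B]
  16. access M: HIT. Next use of M: step 18. Cache: [M B]
  17. access B: HIT. Next use of B: never. Cache: [M B]
  18. access M: HIT. Next use of M: step 20. Cache: [M B]
  19. access Y: MISS, evict B (next use: never). Cache: [M Y]
  20. access M: HIT. Next use of M: never. Cache: [M Y]
Total: 10 hits, 10 misses, 8 evictions

Answer: 8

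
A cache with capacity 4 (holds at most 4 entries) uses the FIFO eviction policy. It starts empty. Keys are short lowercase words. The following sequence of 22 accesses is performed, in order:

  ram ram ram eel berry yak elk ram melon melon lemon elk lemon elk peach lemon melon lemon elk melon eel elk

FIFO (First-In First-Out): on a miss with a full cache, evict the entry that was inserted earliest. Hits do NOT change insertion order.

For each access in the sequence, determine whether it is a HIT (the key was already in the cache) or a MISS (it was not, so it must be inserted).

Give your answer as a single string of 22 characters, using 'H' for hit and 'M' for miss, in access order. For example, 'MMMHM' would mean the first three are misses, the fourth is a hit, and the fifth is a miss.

Answer: MHHMMMMMMHMHHHMHHHMHMH

Derivation:
FIFO simulation (capacity=4):
  1. access ram: MISS. Cache (old->new): [ram]
  2. access ram: HIT. Cache (old->new): [ram]
  3. access ram: HIT. Cache (old->new): [ram]
  4. access eel: MISS. Cache (old->new): [ram eel]
  5. access berry: MISS. Cache (old->new): [ram eel berry]
  6. access yak: MISS. Cache (old->new): [ram eel berry yak]
  7. access elk: MISS, evict ram. Cache (old->new): [eel berry yak elk]
  8. access ram: MISS, evict eel. Cache (old->new): [berry yak elk ram]
  9. access melon: MISS, evict berry. Cache (old->new): [yak elk ram melon]
  10. access melon: HIT. Cache (old->new): [yak elk ram melon]
  11. access lemon: MISS, evict yak. Cache (old->new): [elk ram melon lemon]
  12. access elk: HIT. Cache (old->new): [elk ram melon lemon]
  13. access lemon: HIT. Cache (old->new): [elk ram melon lemon]
  14. access elk: HIT. Cache (old->new): [elk ram melon lemon]
  15. access peach: MISS, evict elk. Cache (old->new): [ram melon lemon peach]
  16. access lemon: HIT. Cache (old->new): [ram melon lemon peach]
  17. access melon: HIT. Cache (old->new): [ram melon lemon peach]
  18. access lemon: HIT. Cache (old->new): [ram melon lemon peach]
  19. access elk: MISS, evict ram. Cache (old->new): [melon lemon peach elk]
  20. access melon: HIT. Cache (old->new): [melon lemon peach elk]
  21. access eel: MISS, evict melon. Cache (old->new): [lemon peach elk eel]
  22. access elk: HIT. Cache (old->new): [lemon peach elk eel]
Total: 11 hits, 11 misses, 7 evictions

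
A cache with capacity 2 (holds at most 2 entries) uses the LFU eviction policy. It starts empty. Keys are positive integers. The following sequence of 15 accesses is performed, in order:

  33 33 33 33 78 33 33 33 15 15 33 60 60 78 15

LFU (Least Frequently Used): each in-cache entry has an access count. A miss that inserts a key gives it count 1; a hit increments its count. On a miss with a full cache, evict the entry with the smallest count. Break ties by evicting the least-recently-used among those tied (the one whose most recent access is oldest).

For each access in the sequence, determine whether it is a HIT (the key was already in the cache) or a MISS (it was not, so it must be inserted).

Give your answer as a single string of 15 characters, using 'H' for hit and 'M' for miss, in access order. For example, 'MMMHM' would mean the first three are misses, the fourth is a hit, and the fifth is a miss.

LFU simulation (capacity=2):
  1. access 33: MISS. Cache: [33(c=1)]
  2. access 33: HIT, count now 2. Cache: [33(c=2)]
  3. access 33: HIT, count now 3. Cache: [33(c=3)]
  4. access 33: HIT, count now 4. Cache: [33(c=4)]
  5. access 78: MISS. Cache: [78(c=1) 33(c=4)]
  6. access 33: HIT, count now 5. Cache: [78(c=1) 33(c=5)]
  7. access 33: HIT, count now 6. Cache: [78(c=1) 33(c=6)]
  8. access 33: HIT, count now 7. Cache: [78(c=1) 33(c=7)]
  9. access 15: MISS, evict 78(c=1). Cache: [15(c=1) 33(c=7)]
  10. access 15: HIT, count now 2. Cache: [15(c=2) 33(c=7)]
  11. access 33: HIT, count now 8. Cache: [15(c=2) 33(c=8)]
  12. access 60: MISS, evict 15(c=2). Cache: [60(c=1) 33(c=8)]
  13. access 60: HIT, count now 2. Cache: [60(c=2) 33(c=8)]
  14. access 78: MISS, evict 60(c=2). Cache: [78(c=1) 33(c=8)]
  15. access 15: MISS, evict 78(c=1). Cache: [15(c=1) 33(c=8)]
Total: 9 hits, 6 misses, 4 evictions

Answer: MHHHMHHHMHHMHMM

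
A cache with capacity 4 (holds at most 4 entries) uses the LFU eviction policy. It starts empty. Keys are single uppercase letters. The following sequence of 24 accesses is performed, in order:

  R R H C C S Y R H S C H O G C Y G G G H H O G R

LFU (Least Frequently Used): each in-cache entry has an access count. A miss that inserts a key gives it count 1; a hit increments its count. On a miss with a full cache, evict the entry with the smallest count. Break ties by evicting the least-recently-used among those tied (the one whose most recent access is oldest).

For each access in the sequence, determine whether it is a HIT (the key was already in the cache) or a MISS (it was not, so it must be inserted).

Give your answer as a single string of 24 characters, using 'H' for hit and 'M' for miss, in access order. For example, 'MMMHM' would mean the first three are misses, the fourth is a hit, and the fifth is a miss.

Answer: MHMMHMMHMMHHMMHMMHHHHMHM

Derivation:
LFU simulation (capacity=4):
  1. access R: MISS. Cache: [R(c=1)]
  2. access R: HIT, count now 2. Cache: [R(c=2)]
  3. access H: MISS. Cache: [H(c=1) R(c=2)]
  4. access C: MISS. Cache: [H(c=1) C(c=1) R(c=2)]
  5. access C: HIT, count now 2. Cache: [H(c=1) R(c=2) C(c=2)]
  6. access S: MISS. Cache: [H(c=1) S(c=1) R(c=2) C(c=2)]
  7. access Y: MISS, evict H(c=1). Cache: [S(c=1) Y(c=1) R(c=2) C(c=2)]
  8. access R: HIT, count now 3. Cache: [S(c=1) Y(c=1) C(c=2) R(c=3)]
  9. access H: MISS, evict S(c=1). Cache: [Y(c=1) H(c=1) C(c=2) R(c=3)]
  10. access S: MISS, evict Y(c=1). Cache: [H(c=1) S(c=1) C(c=2) R(c=3)]
  11. access C: HIT, count now 3. Cache: [H(c=1) S(c=1) R(c=3) C(c=3)]
  12. access H: HIT, count now 2. Cache: [S(c=1) H(c=2) R(c=3) C(c=3)]
  13. access O: MISS, evict S(c=1). Cache: [O(c=1) H(c=2) R(c=3) C(c=3)]
  14. access G: MISS, evict O(c=1). Cache: [G(c=1) H(c=2) R(c=3) C(c=3)]
  15. access C: HIT, count now 4. Cache: [G(c=1) H(c=2) R(c=3) C(c=4)]
  16. access Y: MISS, evict G(c=1). Cache: [Y(c=1) H(c=2) R(c=3) C(c=4)]
  17. access G: MISS, evict Y(c=1). Cache: [G(c=1) H(c=2) R(c=3) C(c=4)]
  18. access G: HIT, count now 2. Cache: [H(c=2) G(c=2) R(c=3) C(c=4)]
  19. access G: HIT, count now 3. Cache: [H(c=2) R(c=3) G(c=3) C(c=4)]
  20. access H: HIT, count now 3. Cache: [R(c=3) G(c=3) H(c=3) C(c=4)]
  21. access H: HIT, count now 4. Cache: [R(c=3) G(c=3) C(c=4) H(c=4)]
  22. access O: MISS, evict R(c=3). Cache: [O(c=1) G(c=3) C(c=4) H(c=4)]
  23. access G: HIT, count now 4. Cache: [O(c=1) C(c=4) H(c=4) G(c=4)]
  24. access R: MISS, evict O(c=1). Cache: [R(c=1) C(c=4) H(c=4) G(c=4)]
Total: 11 hits, 13 misses, 9 evictions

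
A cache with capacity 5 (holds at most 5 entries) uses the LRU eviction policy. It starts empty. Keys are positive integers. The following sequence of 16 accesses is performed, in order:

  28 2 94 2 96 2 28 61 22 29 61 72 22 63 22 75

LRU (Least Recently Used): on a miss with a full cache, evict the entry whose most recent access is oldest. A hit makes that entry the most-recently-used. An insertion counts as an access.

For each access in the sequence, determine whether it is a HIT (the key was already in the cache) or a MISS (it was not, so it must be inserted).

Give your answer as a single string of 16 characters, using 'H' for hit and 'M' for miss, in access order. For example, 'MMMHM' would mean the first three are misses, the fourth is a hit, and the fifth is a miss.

Answer: MMMHMHHMMMHMHMHM

Derivation:
LRU simulation (capacity=5):
  1. access 28: MISS. Cache (LRU->MRU): [28]
  2. access 2: MISS. Cache (LRU->MRU): [28 2]
  3. access 94: MISS. Cache (LRU->MRU): [28 2 94]
  4. access 2: HIT. Cache (LRU->MRU): [28 94 2]
  5. access 96: MISS. Cache (LRU->MRU): [28 94 2 96]
  6. access 2: HIT. Cache (LRU->MRU): [28 94 96 2]
  7. access 28: HIT. Cache (LRU->MRU): [94 96 2 28]
  8. access 61: MISS. Cache (LRU->MRU): [94 96 2 28 61]
  9. access 22: MISS, evict 94. Cache (LRU->MRU): [96 2 28 61 22]
  10. access 29: MISS, evict 96. Cache (LRU->MRU): [2 28 61 22 29]
  11. access 61: HIT. Cache (LRU->MRU): [2 28 22 29 61]
  12. access 72: MISS, evict 2. Cache (LRU->MRU): [28 22 29 61 72]
  13. access 22: HIT. Cache (LRU->MRU): [28 29 61 72 22]
  14. access 63: MISS, evict 28. Cache (LRU->MRU): [29 61 72 22 63]
  15. access 22: HIT. Cache (LRU->MRU): [29 61 72 63 22]
  16. access 75: MISS, evict 29. Cache (LRU->MRU): [61 72 63 22 75]
Total: 6 hits, 10 misses, 5 evictions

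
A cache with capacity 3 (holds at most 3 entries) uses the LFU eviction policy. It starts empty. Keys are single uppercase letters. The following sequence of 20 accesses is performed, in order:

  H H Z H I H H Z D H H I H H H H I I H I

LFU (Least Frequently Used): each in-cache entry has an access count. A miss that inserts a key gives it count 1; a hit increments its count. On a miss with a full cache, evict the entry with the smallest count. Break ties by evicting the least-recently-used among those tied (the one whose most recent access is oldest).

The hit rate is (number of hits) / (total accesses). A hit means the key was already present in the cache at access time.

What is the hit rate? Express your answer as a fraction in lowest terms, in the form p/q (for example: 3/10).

Answer: 3/4

Derivation:
LFU simulation (capacity=3):
  1. access H: MISS. Cache: [H(c=1)]
  2. access H: HIT, count now 2. Cache: [H(c=2)]
  3. access Z: MISS. Cache: [Z(c=1) H(c=2)]
  4. access H: HIT, count now 3. Cache: [Z(c=1) H(c=3)]
  5. access I: MISS. Cache: [Z(c=1) I(c=1) H(c=3)]
  6. access H: HIT, count now 4. Cache: [Z(c=1) I(c=1) H(c=4)]
  7. access H: HIT, count now 5. Cache: [Z(c=1) I(c=1) H(c=5)]
  8. access Z: HIT, count now 2. Cache: [I(c=1) Z(c=2) H(c=5)]
  9. access D: MISS, evict I(c=1). Cache: [D(c=1) Z(c=2) H(c=5)]
  10. access H: HIT, count now 6. Cache: [D(c=1) Z(c=2) H(c=6)]
  11. access H: HIT, count now 7. Cache: [D(c=1) Z(c=2) H(c=7)]
  12. access I: MISS, evict D(c=1). Cache: [I(c=1) Z(c=2) H(c=7)]
  13. access H: HIT, count now 8. Cache: [I(c=1) Z(c=2) H(c=8)]
  14. access H: HIT, count now 9. Cache: [I(c=1) Z(c=2) H(c=9)]
  15. access H: HIT, count now 10. Cache: [I(c=1) Z(c=2) H(c=10)]
  16. access H: HIT, count now 11. Cache: [I(c=1) Z(c=2) H(c=11)]
  17. access I: HIT, count now 2. Cache: [Z(c=2) I(c=2) H(c=11)]
  18. access I: HIT, count now 3. Cache: [Z(c=2) I(c=3) H(c=11)]
  19. access H: HIT, count now 12. Cache: [Z(c=2) I(c=3) H(c=12)]
  20. access I: HIT, count now 4. Cache: [Z(c=2) I(c=4) H(c=12)]
Total: 15 hits, 5 misses, 2 evictions

Hit rate = 15/20 = 3/4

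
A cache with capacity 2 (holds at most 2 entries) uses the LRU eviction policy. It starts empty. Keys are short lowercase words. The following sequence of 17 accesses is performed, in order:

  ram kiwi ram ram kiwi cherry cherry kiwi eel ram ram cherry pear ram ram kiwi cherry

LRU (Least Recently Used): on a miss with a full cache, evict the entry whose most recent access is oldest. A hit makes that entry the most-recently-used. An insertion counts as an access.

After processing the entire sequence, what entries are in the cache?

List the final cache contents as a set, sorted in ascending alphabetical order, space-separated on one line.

LRU simulation (capacity=2):
  1. access ram: MISS. Cache (LRU->MRU): [ram]
  2. access kiwi: MISS. Cache (LRU->MRU): [ram kiwi]
  3. access ram: HIT. Cache (LRU->MRU): [kiwi ram]
  4. access ram: HIT. Cache (LRU->MRU): [kiwi ram]
  5. access kiwi: HIT. Cache (LRU->MRU): [ram kiwi]
  6. access cherry: MISS, evict ram. Cache (LRU->MRU): [kiwi cherry]
  7. access cherry: HIT. Cache (LRU->MRU): [kiwi cherry]
  8. access kiwi: HIT. Cache (LRU->MRU): [cherry kiwi]
  9. access eel: MISS, evict cherry. Cache (LRU->MRU): [kiwi eel]
  10. access ram: MISS, evict kiwi. Cache (LRU->MRU): [eel ram]
  11. access ram: HIT. Cache (LRU->MRU): [eel ram]
  12. access cherry: MISS, evict eel. Cache (LRU->MRU): [ram cherry]
  13. access pear: MISS, evict ram. Cache (LRU->MRU): [cherry pear]
  14. access ram: MISS, evict cherry. Cache (LRU->MRU): [pear ram]
  15. access ram: HIT. Cache (LRU->MRU): [pear ram]
  16. access kiwi: MISS, evict pear. Cache (LRU->MRU): [ram kiwi]
  17. access cherry: MISS, evict ram. Cache (LRU->MRU): [kiwi cherry]
Total: 7 hits, 10 misses, 8 evictions

Answer: cherry kiwi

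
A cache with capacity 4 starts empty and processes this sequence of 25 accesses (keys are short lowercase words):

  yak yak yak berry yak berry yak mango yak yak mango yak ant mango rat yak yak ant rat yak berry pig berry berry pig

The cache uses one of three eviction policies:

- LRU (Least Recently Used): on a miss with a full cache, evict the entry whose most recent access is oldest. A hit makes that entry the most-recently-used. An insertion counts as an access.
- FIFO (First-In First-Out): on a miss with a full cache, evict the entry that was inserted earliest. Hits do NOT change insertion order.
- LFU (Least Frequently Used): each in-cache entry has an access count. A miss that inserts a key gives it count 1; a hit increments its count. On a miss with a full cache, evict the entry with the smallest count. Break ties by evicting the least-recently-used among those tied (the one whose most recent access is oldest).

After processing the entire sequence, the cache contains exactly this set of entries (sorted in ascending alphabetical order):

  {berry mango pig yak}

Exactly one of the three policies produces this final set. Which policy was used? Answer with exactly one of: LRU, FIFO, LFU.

Answer: LFU

Derivation:
Simulating under each policy and comparing final sets:
  LRU: final set = {berry pig rat yak} -> differs
  FIFO: final set = {berry pig rat yak} -> differs
  LFU: final set = {berry mango pig yak} -> MATCHES target
Only LFU produces the target set.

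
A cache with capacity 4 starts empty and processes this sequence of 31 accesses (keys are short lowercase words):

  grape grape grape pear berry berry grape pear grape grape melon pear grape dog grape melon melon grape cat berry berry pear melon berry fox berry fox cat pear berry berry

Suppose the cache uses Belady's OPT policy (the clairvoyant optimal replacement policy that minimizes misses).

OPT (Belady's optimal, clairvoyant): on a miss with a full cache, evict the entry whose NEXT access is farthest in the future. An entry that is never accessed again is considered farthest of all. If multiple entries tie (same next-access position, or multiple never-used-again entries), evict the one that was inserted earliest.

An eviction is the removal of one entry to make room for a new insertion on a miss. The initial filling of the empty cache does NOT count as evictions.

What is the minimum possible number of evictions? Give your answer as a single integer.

Answer: 4

Derivation:
OPT (Belady) simulation (capacity=4):
  1. access grape: MISS. Cache: [grape]
  2. access grape: HIT. Next use of grape: step 3. Cache: [grape]
  3. access grape: HIT. Next use of grape: step 7. Cache: [grape]
  4. access pear: MISS. Cache: [grape pear]
  5. access berry: MISS. Cache: [grape pear berry]
  6. access berry: HIT. Next use of berry: step 20. Cache: [grape pear berry]
  7. access grape: HIT. Next use of grape: step 9. Cache: [grape pear berry]
  8. access pear: HIT. Next use of pear: step 12. Cache: [grape pear berry]
  9. access grape: HIT. Next use of grape: step 10. Cache: [grape pear berry]
  10. access grape: HIT. Next use of grape: step 13. Cache: [grape pear berry]
  11. access melon: MISS. Cache: [grape pear berry melon]
  12. access pear: HIT. Next use of pear: step 22. Cache: [grape pear berry melon]
  13. access grape: HIT. Next use of grape: step 15. Cache: [grape pear berry melon]
  14. access dog: MISS, evict pear (next use: step 22). Cache: [grape berry melon dog]
  15. access grape: HIT. Next use of grape: step 18. Cache: [grape berry melon dog]
  16. access melon: HIT. Next use of melon: step 17. Cache: [grape berry melon dog]
  17. access melon: HIT. Next use of melon: step 23. Cache: [grape berry melon dog]
  18. access grape: HIT. Next use of grape: never. Cache: [grape berry melon dog]
  19. access cat: MISS, evict grape (next use: never). Cache: [berry melon dog cat]
  20. access berry: HIT. Next use of berry: step 21. Cache: [berry melon dog cat]
  21. access berry: HIT. Next use of berry: step 24. Cache: [berry melon dog cat]
  22. access pear: MISS, evict dog (next use: never). Cache: [berry melon cat pear]
  23. access melon: HIT. Next use of melon: never. Cache: [berry melon cat pear]
  24. access berry: HIT. Next use of berry: step 26. Cache: [berry melon cat pear]
  25. access fox: MISS, evict melon (next use: never). Cache: [berry cat pear fox]
  26. access berry: HIT. Next use of berry: step 30. Cache: [berry cat pear fox]
  27. access fox: HIT. Next use of fox: never. Cache: [berry cat pear fox]
  28. access cat: HIT. Next use of cat: never. Cache: [berry cat pear fox]
  29. access pear: HIT. Next use of pear: never. Cache: [berry cat pear fox]
  30. access berry: HIT. Next use of berry: step 31. Cache: [berry cat pear fox]
  31. access berry: HIT. Next use of berry: never. Cache: [berry cat pear fox]
Total: 23 hits, 8 misses, 4 evictions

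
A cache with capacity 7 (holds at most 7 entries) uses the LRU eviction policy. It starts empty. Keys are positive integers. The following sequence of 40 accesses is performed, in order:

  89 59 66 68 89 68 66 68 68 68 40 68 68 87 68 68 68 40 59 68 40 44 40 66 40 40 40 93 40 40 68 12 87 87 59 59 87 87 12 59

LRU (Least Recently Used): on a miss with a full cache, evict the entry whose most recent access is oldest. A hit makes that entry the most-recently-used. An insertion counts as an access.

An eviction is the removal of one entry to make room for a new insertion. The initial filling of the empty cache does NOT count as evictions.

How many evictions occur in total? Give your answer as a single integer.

LRU simulation (capacity=7):
  1. access 89: MISS. Cache (LRU->MRU): [89]
  2. access 59: MISS. Cache (LRU->MRU): [89 59]
  3. access 66: MISS. Cache (LRU->MRU): [89 59 66]
  4. access 68: MISS. Cache (LRU->MRU): [89 59 66 68]
  5. access 89: HIT. Cache (LRU->MRU): [59 66 68 89]
  6. access 68: HIT. Cache (LRU->MRU): [59 66 89 68]
  7. access 66: HIT. Cache (LRU->MRU): [59 89 68 66]
  8. access 68: HIT. Cache (LRU->MRU): [59 89 66 68]
  9. access 68: HIT. Cache (LRU->MRU): [59 89 66 68]
  10. access 68: HIT. Cache (LRU->MRU): [59 89 66 68]
  11. access 40: MISS. Cache (LRU->MRU): [59 89 66 68 40]
  12. access 68: HIT. Cache (LRU->MRU): [59 89 66 40 68]
  13. access 68: HIT. Cache (LRU->MRU): [59 89 66 40 68]
  14. access 87: MISS. Cache (LRU->MRU): [59 89 66 40 68 87]
  15. access 68: HIT. Cache (LRU->MRU): [59 89 66 40 87 68]
  16. access 68: HIT. Cache (LRU->MRU): [59 89 66 40 87 68]
  17. access 68: HIT. Cache (LRU->MRU): [59 89 66 40 87 68]
  18. access 40: HIT. Cache (LRU->MRU): [59 89 66 87 68 40]
  19. access 59: HIT. Cache (LRU->MRU): [89 66 87 68 40 59]
  20. access 68: HIT. Cache (LRU->MRU): [89 66 87 40 59 68]
  21. access 40: HIT. Cache (LRU->MRU): [89 66 87 59 68 40]
  22. access 44: MISS. Cache (LRU->MRU): [89 66 87 59 68 40 44]
  23. access 40: HIT. Cache (LRU->MRU): [89 66 87 59 68 44 40]
  24. access 66: HIT. Cache (LRU->MRU): [89 87 59 68 44 40 66]
  25. access 40: HIT. Cache (LRU->MRU): [89 87 59 68 44 66 40]
  26. access 40: HIT. Cache (LRU->MRU): [89 87 59 68 44 66 40]
  27. access 40: HIT. Cache (LRU->MRU): [89 87 59 68 44 66 40]
  28. access 93: MISS, evict 89. Cache (LRU->MRU): [87 59 68 44 66 40 93]
  29. access 40: HIT. Cache (LRU->MRU): [87 59 68 44 66 93 40]
  30. access 40: HIT. Cache (LRU->MRU): [87 59 68 44 66 93 40]
  31. access 68: HIT. Cache (LRU->MRU): [87 59 44 66 93 40 68]
  32. access 12: MISS, evict 87. Cache (LRU->MRU): [59 44 66 93 40 68 12]
  33. access 87: MISS, evict 59. Cache (LRU->MRU): [44 66 93 40 68 12 87]
  34. access 87: HIT. Cache (LRU->MRU): [44 66 93 40 68 12 87]
  35. access 59: MISS, evict 44. Cache (LRU->MRU): [66 93 40 68 12 87 59]
  36. access 59: HIT. Cache (LRU->MRU): [66 93 40 68 12 87 59]
  37. access 87: HIT. Cache (LRU->MRU): [66 93 40 68 12 59 87]
  38. access 87: HIT. Cache (LRU->MRU): [66 93 40 68 12 59 87]
  39. access 12: HIT. Cache (LRU->MRU): [66 93 40 68 59 87 12]
  40. access 59: HIT. Cache (LRU->MRU): [66 93 40 68 87 12 59]
Total: 29 hits, 11 misses, 4 evictions

Answer: 4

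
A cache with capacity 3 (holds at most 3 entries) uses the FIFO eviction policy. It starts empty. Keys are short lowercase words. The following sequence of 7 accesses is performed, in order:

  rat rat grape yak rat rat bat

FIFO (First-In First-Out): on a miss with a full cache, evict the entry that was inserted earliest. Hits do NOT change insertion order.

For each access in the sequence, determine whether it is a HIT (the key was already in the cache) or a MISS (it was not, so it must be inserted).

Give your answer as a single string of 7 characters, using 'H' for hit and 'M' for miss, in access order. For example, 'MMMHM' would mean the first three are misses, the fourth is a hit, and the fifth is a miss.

FIFO simulation (capacity=3):
  1. access rat: MISS. Cache (old->new): [rat]
  2. access rat: HIT. Cache (old->new): [rat]
  3. access grape: MISS. Cache (old->new): [rat grape]
  4. access yak: MISS. Cache (old->new): [rat grape yak]
  5. access rat: HIT. Cache (old->new): [rat grape yak]
  6. access rat: HIT. Cache (old->new): [rat grape yak]
  7. access bat: MISS, evict rat. Cache (old->new): [grape yak bat]
Total: 3 hits, 4 misses, 1 evictions

Answer: MHMMHHM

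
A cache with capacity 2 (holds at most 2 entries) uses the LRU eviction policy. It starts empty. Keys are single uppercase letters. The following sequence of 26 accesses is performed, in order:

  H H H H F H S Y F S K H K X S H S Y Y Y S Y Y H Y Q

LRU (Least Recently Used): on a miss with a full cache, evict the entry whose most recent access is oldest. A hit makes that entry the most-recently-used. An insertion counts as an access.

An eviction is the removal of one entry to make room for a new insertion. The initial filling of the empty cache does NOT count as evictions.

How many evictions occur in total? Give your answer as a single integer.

Answer: 12

Derivation:
LRU simulation (capacity=2):
  1. access H: MISS. Cache (LRU->MRU): [H]
  2. access H: HIT. Cache (LRU->MRU): [H]
  3. access H: HIT. Cache (LRU->MRU): [H]
  4. access H: HIT. Cache (LRU->MRU): [H]
  5. access F: MISS. Cache (LRU->MRU): [H F]
  6. access H: HIT. Cache (LRU->MRU): [F H]
  7. access S: MISS, evict F. Cache (LRU->MRU): [H S]
  8. access Y: MISS, evict H. Cache (LRU->MRU): [S Y]
  9. access F: MISS, evict S. Cache (LRU->MRU): [Y F]
  10. access S: MISS, evict Y. Cache (LRU->MRU): [F S]
  11. access K: MISS, evict F. Cache (LRU->MRU): [S K]
  12. access H: MISS, evict S. Cache (LRU->MRU): [K H]
  13. access K: HIT. Cache (LRU->MRU): [H K]
  14. access X: MISS, evict H. Cache (LRU->MRU): [K X]
  15. access S: MISS, evict K. Cache (LRU->MRU): [X S]
  16. access H: MISS, evict X. Cache (LRU->MRU): [S H]
  17. access S: HIT. Cache (LRU->MRU): [H S]
  18. access Y: MISS, evict H. Cache (LRU->MRU): [S Y]
  19. access Y: HIT. Cache (LRU->MRU): [S Y]
  20. access Y: HIT. Cache (LRU->MRU): [S Y]
  21. access S: HIT. Cache (LRU->MRU): [Y S]
  22. access Y: HIT. Cache (LRU->MRU): [S Y]
  23. access Y: HIT. Cache (LRU->MRU): [S Y]
  24. access H: MISS, evict S. Cache (LRU->MRU): [Y H]
  25. access Y: HIT. Cache (LRU->MRU): [H Y]
  26. access Q: MISS, evict H. Cache (LRU->MRU): [Y Q]
Total: 12 hits, 14 misses, 12 evictions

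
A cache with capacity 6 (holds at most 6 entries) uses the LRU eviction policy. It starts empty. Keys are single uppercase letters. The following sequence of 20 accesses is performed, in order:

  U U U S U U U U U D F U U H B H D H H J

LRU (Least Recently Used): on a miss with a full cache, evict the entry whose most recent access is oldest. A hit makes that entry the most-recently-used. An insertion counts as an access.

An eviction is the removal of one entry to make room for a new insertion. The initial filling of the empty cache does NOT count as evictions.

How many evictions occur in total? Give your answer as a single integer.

LRU simulation (capacity=6):
  1. access U: MISS. Cache (LRU->MRU): [U]
  2. access U: HIT. Cache (LRU->MRU): [U]
  3. access U: HIT. Cache (LRU->MRU): [U]
  4. access S: MISS. Cache (LRU->MRU): [U S]
  5. access U: HIT. Cache (LRU->MRU): [S U]
  6. access U: HIT. Cache (LRU->MRU): [S U]
  7. access U: HIT. Cache (LRU->MRU): [S U]
  8. access U: HIT. Cache (LRU->MRU): [S U]
  9. access U: HIT. Cache (LRU->MRU): [S U]
  10. access D: MISS. Cache (LRU->MRU): [S U D]
  11. access F: MISS. Cache (LRU->MRU): [S U D F]
  12. access U: HIT. Cache (LRU->MRU): [S D F U]
  13. access U: HIT. Cache (LRU->MRU): [S D F U]
  14. access H: MISS. Cache (LRU->MRU): [S D F U H]
  15. access B: MISS. Cache (LRU->MRU): [S D F U H B]
  16. access H: HIT. Cache (LRU->MRU): [S D F U B H]
  17. access D: HIT. Cache (LRU->MRU): [S F U B H D]
  18. access H: HIT. Cache (LRU->MRU): [S F U B D H]
  19. access H: HIT. Cache (LRU->MRU): [S F U B D H]
  20. access J: MISS, evict S. Cache (LRU->MRU): [F U B D H J]
Total: 13 hits, 7 misses, 1 evictions

Answer: 1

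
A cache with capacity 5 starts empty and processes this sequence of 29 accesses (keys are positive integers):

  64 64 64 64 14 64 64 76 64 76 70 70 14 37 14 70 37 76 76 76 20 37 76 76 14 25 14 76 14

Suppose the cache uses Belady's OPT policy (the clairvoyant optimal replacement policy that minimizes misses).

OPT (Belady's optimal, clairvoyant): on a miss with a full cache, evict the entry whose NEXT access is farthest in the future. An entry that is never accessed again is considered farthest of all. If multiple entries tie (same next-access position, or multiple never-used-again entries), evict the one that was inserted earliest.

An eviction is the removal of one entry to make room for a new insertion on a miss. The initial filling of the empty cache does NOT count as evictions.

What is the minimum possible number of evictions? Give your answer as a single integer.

Answer: 2

Derivation:
OPT (Belady) simulation (capacity=5):
  1. access 64: MISS. Cache: [64]
  2. access 64: HIT. Next use of 64: step 3. Cache: [64]
  3. access 64: HIT. Next use of 64: step 4. Cache: [64]
  4. access 64: HIT. Next use of 64: step 6. Cache: [64]
  5. access 14: MISS. Cache: [64 14]
  6. access 64: HIT. Next use of 64: step 7. Cache: [64 14]
  7. access 64: HIT. Next use of 64: step 9. Cache: [64 14]
  8. access 76: MISS. Cache: [64 14 76]
  9. access 64: HIT. Next use of 64: never. Cache: [64 14 76]
  10. access 76: HIT. Next use of 76: step 18. Cache: [64 14 76]
  11. access 70: MISS. Cache: [64 14 76 70]
  12. access 70: HIT. Next use of 70: step 16. Cache: [64 14 76 70]
  13. access 14: HIT. Next use of 14: step 15. Cache: [64 14 76 70]
  14. access 37: MISS. Cache: [64 14 76 70 37]
  15. access 14: HIT. Next use of 14: step 25. Cache: [64 14 76 70 37]
  16. access 70: HIT. Next use of 70: never. Cache: [64 14 76 70 37]
  17. access 37: HIT. Next use of 37: step 22. Cache: [64 14 76 70 37]
  18. access 76: HIT. Next use of 76: step 19. Cache: [64 14 76 70 37]
  19. access 76: HIT. Next use of 76: step 20. Cache: [64 14 76 70 37]
  20. access 76: HIT. Next use of 76: step 23. Cache: [64 14 76 70 37]
  21. access 20: MISS, evict 64 (next use: never). Cache: [14 76 70 37 20]
  22. access 37: HIT. Next use of 37: never. Cache: [14 76 70 37 20]
  23. access 76: HIT. Next use of 76: step 24. Cache: [14 76 70 37 20]
  24. access 76: HIT. Next use of 76: step 28. Cache: [14 76 70 37 20]
  25. access 14: HIT. Next use of 14: step 27. Cache: [14 76 70 37 20]
  26. access 25: MISS, evict 70 (next use: never). Cache: [14 76 37 20 25]
  27. access 14: HIT. Next use of 14: step 29. Cache: [14 76 37 20 25]
  28. access 76: HIT. Next use of 76: never. Cache: [14 76 37 20 25]
  29. access 14: HIT. Next use of 14: never. Cache: [14 76 37 20 25]
Total: 22 hits, 7 misses, 2 evictions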